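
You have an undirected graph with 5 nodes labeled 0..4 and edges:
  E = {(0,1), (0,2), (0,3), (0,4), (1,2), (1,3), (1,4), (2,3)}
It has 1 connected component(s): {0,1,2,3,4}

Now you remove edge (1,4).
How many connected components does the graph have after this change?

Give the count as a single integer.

Answer: 1

Derivation:
Initial component count: 1
Remove (1,4): not a bridge. Count unchanged: 1.
  After removal, components: {0,1,2,3,4}
New component count: 1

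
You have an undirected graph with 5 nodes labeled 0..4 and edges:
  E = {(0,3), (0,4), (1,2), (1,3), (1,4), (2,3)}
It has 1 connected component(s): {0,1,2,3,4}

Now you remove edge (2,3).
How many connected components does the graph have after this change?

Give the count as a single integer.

Answer: 1

Derivation:
Initial component count: 1
Remove (2,3): not a bridge. Count unchanged: 1.
  After removal, components: {0,1,2,3,4}
New component count: 1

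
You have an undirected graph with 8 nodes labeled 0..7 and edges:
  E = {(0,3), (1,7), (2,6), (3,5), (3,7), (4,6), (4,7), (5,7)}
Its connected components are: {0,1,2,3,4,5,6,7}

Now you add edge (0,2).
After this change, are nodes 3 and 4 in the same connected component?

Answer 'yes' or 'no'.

Answer: yes

Derivation:
Initial components: {0,1,2,3,4,5,6,7}
Adding edge (0,2): both already in same component {0,1,2,3,4,5,6,7}. No change.
New components: {0,1,2,3,4,5,6,7}
Are 3 and 4 in the same component? yes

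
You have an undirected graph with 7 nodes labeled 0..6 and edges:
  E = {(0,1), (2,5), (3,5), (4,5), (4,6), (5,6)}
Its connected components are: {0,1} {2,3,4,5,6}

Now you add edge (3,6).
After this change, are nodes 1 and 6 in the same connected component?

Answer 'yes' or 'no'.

Initial components: {0,1} {2,3,4,5,6}
Adding edge (3,6): both already in same component {2,3,4,5,6}. No change.
New components: {0,1} {2,3,4,5,6}
Are 1 and 6 in the same component? no

Answer: no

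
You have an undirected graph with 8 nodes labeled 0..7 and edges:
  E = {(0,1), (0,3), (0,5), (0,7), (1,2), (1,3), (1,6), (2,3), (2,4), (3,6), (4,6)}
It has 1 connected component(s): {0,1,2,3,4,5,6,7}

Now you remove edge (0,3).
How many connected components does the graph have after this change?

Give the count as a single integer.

Answer: 1

Derivation:
Initial component count: 1
Remove (0,3): not a bridge. Count unchanged: 1.
  After removal, components: {0,1,2,3,4,5,6,7}
New component count: 1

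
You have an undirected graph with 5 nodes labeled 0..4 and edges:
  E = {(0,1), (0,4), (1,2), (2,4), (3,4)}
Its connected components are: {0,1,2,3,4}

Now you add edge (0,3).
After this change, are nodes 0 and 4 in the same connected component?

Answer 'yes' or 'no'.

Answer: yes

Derivation:
Initial components: {0,1,2,3,4}
Adding edge (0,3): both already in same component {0,1,2,3,4}. No change.
New components: {0,1,2,3,4}
Are 0 and 4 in the same component? yes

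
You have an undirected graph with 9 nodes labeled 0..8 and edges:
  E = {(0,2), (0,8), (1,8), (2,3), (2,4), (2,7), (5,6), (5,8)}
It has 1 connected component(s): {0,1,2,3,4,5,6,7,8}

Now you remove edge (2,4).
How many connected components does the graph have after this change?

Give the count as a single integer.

Initial component count: 1
Remove (2,4): it was a bridge. Count increases: 1 -> 2.
  After removal, components: {0,1,2,3,5,6,7,8} {4}
New component count: 2

Answer: 2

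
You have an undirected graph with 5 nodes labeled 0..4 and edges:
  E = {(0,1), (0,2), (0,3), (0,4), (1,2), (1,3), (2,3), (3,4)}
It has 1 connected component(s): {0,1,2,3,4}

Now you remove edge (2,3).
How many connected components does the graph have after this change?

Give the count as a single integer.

Answer: 1

Derivation:
Initial component count: 1
Remove (2,3): not a bridge. Count unchanged: 1.
  After removal, components: {0,1,2,3,4}
New component count: 1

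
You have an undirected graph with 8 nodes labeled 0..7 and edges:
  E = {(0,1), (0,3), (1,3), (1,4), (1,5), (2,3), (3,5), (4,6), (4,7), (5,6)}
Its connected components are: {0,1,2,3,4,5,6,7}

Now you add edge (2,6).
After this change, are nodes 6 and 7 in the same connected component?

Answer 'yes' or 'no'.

Initial components: {0,1,2,3,4,5,6,7}
Adding edge (2,6): both already in same component {0,1,2,3,4,5,6,7}. No change.
New components: {0,1,2,3,4,5,6,7}
Are 6 and 7 in the same component? yes

Answer: yes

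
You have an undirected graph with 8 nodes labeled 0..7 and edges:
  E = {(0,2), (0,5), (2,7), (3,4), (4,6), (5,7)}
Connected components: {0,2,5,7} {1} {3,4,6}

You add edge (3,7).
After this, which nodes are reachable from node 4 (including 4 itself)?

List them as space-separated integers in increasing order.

Before: nodes reachable from 4: {3,4,6}
Adding (3,7): merges 4's component with another. Reachability grows.
After: nodes reachable from 4: {0,2,3,4,5,6,7}

Answer: 0 2 3 4 5 6 7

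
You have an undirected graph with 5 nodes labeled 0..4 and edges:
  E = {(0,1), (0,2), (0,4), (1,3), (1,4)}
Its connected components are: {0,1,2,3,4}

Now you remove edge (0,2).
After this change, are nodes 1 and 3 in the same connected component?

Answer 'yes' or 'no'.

Initial components: {0,1,2,3,4}
Removing edge (0,2): it was a bridge — component count 1 -> 2.
New components: {0,1,3,4} {2}
Are 1 and 3 in the same component? yes

Answer: yes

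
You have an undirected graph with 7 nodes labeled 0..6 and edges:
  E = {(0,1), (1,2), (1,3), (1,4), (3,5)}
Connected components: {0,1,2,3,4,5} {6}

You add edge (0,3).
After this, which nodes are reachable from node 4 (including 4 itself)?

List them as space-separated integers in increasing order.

Answer: 0 1 2 3 4 5

Derivation:
Before: nodes reachable from 4: {0,1,2,3,4,5}
Adding (0,3): both endpoints already in same component. Reachability from 4 unchanged.
After: nodes reachable from 4: {0,1,2,3,4,5}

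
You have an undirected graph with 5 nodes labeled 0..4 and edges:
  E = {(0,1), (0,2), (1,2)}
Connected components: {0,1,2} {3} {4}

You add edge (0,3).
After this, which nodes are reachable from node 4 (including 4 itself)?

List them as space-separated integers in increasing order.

Before: nodes reachable from 4: {4}
Adding (0,3): merges two components, but neither contains 4. Reachability from 4 unchanged.
After: nodes reachable from 4: {4}

Answer: 4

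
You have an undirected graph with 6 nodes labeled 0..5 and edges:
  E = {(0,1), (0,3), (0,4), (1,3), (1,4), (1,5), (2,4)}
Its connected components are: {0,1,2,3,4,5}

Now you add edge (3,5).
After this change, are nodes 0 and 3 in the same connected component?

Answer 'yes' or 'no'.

Initial components: {0,1,2,3,4,5}
Adding edge (3,5): both already in same component {0,1,2,3,4,5}. No change.
New components: {0,1,2,3,4,5}
Are 0 and 3 in the same component? yes

Answer: yes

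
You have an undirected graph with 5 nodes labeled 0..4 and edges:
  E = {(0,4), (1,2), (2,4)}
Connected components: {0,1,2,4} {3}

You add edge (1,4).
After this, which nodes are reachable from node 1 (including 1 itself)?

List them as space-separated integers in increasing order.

Answer: 0 1 2 4

Derivation:
Before: nodes reachable from 1: {0,1,2,4}
Adding (1,4): both endpoints already in same component. Reachability from 1 unchanged.
After: nodes reachable from 1: {0,1,2,4}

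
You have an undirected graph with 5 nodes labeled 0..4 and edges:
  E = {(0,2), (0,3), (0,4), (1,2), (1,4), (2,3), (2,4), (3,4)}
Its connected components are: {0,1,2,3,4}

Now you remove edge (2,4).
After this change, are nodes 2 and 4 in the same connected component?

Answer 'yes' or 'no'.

Initial components: {0,1,2,3,4}
Removing edge (2,4): not a bridge — component count unchanged at 1.
New components: {0,1,2,3,4}
Are 2 and 4 in the same component? yes

Answer: yes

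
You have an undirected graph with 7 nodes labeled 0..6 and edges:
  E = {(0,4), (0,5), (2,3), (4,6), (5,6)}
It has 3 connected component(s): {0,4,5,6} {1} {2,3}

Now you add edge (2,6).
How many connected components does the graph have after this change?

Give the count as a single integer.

Initial component count: 3
Add (2,6): merges two components. Count decreases: 3 -> 2.
New component count: 2

Answer: 2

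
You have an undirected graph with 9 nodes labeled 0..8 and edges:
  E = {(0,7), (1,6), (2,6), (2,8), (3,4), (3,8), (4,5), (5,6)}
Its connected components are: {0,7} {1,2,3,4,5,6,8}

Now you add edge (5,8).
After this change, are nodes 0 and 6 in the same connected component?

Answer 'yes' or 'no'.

Answer: no

Derivation:
Initial components: {0,7} {1,2,3,4,5,6,8}
Adding edge (5,8): both already in same component {1,2,3,4,5,6,8}. No change.
New components: {0,7} {1,2,3,4,5,6,8}
Are 0 and 6 in the same component? no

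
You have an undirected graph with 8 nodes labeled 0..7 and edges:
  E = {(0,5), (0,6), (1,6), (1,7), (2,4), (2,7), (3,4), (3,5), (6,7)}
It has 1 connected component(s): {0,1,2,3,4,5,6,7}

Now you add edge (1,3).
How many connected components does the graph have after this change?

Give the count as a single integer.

Answer: 1

Derivation:
Initial component count: 1
Add (1,3): endpoints already in same component. Count unchanged: 1.
New component count: 1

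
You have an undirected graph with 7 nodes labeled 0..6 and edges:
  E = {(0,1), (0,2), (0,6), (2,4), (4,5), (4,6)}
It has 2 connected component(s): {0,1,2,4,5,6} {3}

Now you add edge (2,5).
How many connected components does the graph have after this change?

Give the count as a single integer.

Answer: 2

Derivation:
Initial component count: 2
Add (2,5): endpoints already in same component. Count unchanged: 2.
New component count: 2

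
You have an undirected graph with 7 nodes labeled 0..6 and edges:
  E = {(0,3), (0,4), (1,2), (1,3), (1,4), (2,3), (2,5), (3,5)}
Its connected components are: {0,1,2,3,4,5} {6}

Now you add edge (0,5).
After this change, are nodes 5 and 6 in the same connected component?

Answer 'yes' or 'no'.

Answer: no

Derivation:
Initial components: {0,1,2,3,4,5} {6}
Adding edge (0,5): both already in same component {0,1,2,3,4,5}. No change.
New components: {0,1,2,3,4,5} {6}
Are 5 and 6 in the same component? no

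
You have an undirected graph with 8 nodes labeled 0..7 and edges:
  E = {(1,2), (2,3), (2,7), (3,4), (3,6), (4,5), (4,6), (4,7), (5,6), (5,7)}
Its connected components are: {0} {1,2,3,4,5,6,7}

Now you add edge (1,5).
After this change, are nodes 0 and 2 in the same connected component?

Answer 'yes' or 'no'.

Initial components: {0} {1,2,3,4,5,6,7}
Adding edge (1,5): both already in same component {1,2,3,4,5,6,7}. No change.
New components: {0} {1,2,3,4,5,6,7}
Are 0 and 2 in the same component? no

Answer: no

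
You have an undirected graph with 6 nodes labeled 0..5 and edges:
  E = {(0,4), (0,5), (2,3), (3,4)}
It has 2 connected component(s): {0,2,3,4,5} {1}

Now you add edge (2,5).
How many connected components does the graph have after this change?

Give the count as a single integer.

Answer: 2

Derivation:
Initial component count: 2
Add (2,5): endpoints already in same component. Count unchanged: 2.
New component count: 2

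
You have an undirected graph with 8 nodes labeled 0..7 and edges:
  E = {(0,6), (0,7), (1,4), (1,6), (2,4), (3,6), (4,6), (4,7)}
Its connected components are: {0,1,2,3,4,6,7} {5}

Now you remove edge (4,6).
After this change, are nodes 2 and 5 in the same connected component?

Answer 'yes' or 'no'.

Answer: no

Derivation:
Initial components: {0,1,2,3,4,6,7} {5}
Removing edge (4,6): not a bridge — component count unchanged at 2.
New components: {0,1,2,3,4,6,7} {5}
Are 2 and 5 in the same component? no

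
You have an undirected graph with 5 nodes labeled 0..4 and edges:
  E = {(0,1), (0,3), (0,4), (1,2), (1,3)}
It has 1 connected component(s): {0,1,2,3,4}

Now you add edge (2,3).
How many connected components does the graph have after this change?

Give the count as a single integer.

Initial component count: 1
Add (2,3): endpoints already in same component. Count unchanged: 1.
New component count: 1

Answer: 1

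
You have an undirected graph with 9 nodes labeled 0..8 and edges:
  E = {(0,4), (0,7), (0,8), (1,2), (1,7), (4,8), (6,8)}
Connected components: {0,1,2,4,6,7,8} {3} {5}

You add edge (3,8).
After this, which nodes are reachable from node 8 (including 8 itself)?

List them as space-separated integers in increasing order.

Answer: 0 1 2 3 4 6 7 8

Derivation:
Before: nodes reachable from 8: {0,1,2,4,6,7,8}
Adding (3,8): merges 8's component with another. Reachability grows.
After: nodes reachable from 8: {0,1,2,3,4,6,7,8}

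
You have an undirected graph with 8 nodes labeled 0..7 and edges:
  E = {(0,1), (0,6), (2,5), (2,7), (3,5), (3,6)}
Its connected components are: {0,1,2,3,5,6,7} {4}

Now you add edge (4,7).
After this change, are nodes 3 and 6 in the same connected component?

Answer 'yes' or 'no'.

Initial components: {0,1,2,3,5,6,7} {4}
Adding edge (4,7): merges {4} and {0,1,2,3,5,6,7}.
New components: {0,1,2,3,4,5,6,7}
Are 3 and 6 in the same component? yes

Answer: yes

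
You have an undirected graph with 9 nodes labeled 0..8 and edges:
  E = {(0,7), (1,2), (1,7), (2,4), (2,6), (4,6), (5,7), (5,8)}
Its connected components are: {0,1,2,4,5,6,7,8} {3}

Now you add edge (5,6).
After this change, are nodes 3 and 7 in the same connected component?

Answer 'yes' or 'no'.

Initial components: {0,1,2,4,5,6,7,8} {3}
Adding edge (5,6): both already in same component {0,1,2,4,5,6,7,8}. No change.
New components: {0,1,2,4,5,6,7,8} {3}
Are 3 and 7 in the same component? no

Answer: no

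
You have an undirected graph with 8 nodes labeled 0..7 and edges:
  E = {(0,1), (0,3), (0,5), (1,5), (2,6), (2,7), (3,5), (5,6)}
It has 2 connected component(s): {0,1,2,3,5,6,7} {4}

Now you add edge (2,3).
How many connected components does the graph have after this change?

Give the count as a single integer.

Answer: 2

Derivation:
Initial component count: 2
Add (2,3): endpoints already in same component. Count unchanged: 2.
New component count: 2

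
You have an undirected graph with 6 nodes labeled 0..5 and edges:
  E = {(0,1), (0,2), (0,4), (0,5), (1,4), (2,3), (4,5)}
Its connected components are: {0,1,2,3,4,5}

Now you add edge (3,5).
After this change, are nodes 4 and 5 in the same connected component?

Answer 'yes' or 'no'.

Initial components: {0,1,2,3,4,5}
Adding edge (3,5): both already in same component {0,1,2,3,4,5}. No change.
New components: {0,1,2,3,4,5}
Are 4 and 5 in the same component? yes

Answer: yes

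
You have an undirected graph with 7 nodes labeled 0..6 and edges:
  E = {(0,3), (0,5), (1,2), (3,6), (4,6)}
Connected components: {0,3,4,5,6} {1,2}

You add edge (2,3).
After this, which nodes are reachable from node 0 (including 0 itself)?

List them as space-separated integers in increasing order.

Before: nodes reachable from 0: {0,3,4,5,6}
Adding (2,3): merges 0's component with another. Reachability grows.
After: nodes reachable from 0: {0,1,2,3,4,5,6}

Answer: 0 1 2 3 4 5 6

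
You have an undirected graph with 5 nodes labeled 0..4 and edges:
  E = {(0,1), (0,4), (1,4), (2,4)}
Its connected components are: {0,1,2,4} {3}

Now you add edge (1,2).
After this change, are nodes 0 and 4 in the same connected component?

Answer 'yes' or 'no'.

Answer: yes

Derivation:
Initial components: {0,1,2,4} {3}
Adding edge (1,2): both already in same component {0,1,2,4}. No change.
New components: {0,1,2,4} {3}
Are 0 and 4 in the same component? yes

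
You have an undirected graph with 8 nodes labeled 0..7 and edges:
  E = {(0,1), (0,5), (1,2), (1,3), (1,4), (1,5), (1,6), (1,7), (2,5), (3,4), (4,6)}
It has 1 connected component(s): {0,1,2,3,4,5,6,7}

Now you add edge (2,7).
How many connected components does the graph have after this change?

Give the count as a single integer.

Initial component count: 1
Add (2,7): endpoints already in same component. Count unchanged: 1.
New component count: 1

Answer: 1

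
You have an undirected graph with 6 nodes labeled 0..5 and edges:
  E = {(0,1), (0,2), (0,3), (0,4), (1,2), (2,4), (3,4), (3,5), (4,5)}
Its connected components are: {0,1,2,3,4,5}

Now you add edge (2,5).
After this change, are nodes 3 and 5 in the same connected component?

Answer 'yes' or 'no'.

Initial components: {0,1,2,3,4,5}
Adding edge (2,5): both already in same component {0,1,2,3,4,5}. No change.
New components: {0,1,2,3,4,5}
Are 3 and 5 in the same component? yes

Answer: yes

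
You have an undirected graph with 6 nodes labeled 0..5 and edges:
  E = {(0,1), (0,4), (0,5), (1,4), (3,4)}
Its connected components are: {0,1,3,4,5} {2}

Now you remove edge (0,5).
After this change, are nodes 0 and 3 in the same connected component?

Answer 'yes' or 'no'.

Initial components: {0,1,3,4,5} {2}
Removing edge (0,5): it was a bridge — component count 2 -> 3.
New components: {0,1,3,4} {2} {5}
Are 0 and 3 in the same component? yes

Answer: yes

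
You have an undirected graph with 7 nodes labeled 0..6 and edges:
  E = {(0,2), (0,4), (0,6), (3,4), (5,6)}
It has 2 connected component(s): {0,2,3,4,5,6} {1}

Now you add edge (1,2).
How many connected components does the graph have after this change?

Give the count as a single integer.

Initial component count: 2
Add (1,2): merges two components. Count decreases: 2 -> 1.
New component count: 1

Answer: 1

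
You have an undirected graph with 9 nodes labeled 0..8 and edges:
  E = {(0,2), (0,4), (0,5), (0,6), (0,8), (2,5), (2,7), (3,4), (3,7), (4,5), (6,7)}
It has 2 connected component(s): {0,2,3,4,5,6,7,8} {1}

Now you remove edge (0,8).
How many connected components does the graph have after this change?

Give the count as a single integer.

Initial component count: 2
Remove (0,8): it was a bridge. Count increases: 2 -> 3.
  After removal, components: {0,2,3,4,5,6,7} {1} {8}
New component count: 3

Answer: 3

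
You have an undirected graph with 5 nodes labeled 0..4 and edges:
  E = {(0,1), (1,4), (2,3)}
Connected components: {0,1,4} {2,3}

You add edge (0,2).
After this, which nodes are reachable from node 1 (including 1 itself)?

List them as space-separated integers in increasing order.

Before: nodes reachable from 1: {0,1,4}
Adding (0,2): merges 1's component with another. Reachability grows.
After: nodes reachable from 1: {0,1,2,3,4}

Answer: 0 1 2 3 4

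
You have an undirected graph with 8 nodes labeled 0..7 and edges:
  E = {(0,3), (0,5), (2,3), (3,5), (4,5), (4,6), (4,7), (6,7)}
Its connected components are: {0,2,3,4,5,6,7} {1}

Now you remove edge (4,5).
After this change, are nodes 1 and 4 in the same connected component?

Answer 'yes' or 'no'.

Initial components: {0,2,3,4,5,6,7} {1}
Removing edge (4,5): it was a bridge — component count 2 -> 3.
New components: {0,2,3,5} {1} {4,6,7}
Are 1 and 4 in the same component? no

Answer: no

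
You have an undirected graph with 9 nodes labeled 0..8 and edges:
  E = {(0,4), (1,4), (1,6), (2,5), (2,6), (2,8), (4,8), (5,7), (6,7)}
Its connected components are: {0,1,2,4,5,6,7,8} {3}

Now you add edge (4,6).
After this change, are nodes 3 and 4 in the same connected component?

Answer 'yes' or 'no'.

Initial components: {0,1,2,4,5,6,7,8} {3}
Adding edge (4,6): both already in same component {0,1,2,4,5,6,7,8}. No change.
New components: {0,1,2,4,5,6,7,8} {3}
Are 3 and 4 in the same component? no

Answer: no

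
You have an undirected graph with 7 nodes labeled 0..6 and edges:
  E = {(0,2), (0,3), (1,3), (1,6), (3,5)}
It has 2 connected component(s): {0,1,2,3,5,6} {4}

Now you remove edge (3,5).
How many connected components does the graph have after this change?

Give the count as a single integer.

Initial component count: 2
Remove (3,5): it was a bridge. Count increases: 2 -> 3.
  After removal, components: {0,1,2,3,6} {4} {5}
New component count: 3

Answer: 3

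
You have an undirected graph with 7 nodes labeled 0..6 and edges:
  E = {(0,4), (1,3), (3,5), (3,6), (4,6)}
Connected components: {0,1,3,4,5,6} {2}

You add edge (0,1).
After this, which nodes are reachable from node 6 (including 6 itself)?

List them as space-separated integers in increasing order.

Answer: 0 1 3 4 5 6

Derivation:
Before: nodes reachable from 6: {0,1,3,4,5,6}
Adding (0,1): both endpoints already in same component. Reachability from 6 unchanged.
After: nodes reachable from 6: {0,1,3,4,5,6}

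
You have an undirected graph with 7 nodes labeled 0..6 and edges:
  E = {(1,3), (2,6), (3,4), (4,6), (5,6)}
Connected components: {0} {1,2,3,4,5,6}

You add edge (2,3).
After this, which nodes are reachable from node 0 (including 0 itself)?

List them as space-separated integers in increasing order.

Answer: 0

Derivation:
Before: nodes reachable from 0: {0}
Adding (2,3): both endpoints already in same component. Reachability from 0 unchanged.
After: nodes reachable from 0: {0}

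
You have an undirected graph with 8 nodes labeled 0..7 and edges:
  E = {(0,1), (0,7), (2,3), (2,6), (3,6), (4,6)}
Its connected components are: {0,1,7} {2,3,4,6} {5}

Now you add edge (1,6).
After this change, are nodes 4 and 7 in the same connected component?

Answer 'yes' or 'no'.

Initial components: {0,1,7} {2,3,4,6} {5}
Adding edge (1,6): merges {0,1,7} and {2,3,4,6}.
New components: {0,1,2,3,4,6,7} {5}
Are 4 and 7 in the same component? yes

Answer: yes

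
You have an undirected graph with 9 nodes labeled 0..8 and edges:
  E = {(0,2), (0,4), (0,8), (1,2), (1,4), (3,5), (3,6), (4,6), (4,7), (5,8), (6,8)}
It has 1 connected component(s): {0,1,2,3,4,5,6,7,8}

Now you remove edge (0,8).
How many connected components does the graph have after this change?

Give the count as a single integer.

Answer: 1

Derivation:
Initial component count: 1
Remove (0,8): not a bridge. Count unchanged: 1.
  After removal, components: {0,1,2,3,4,5,6,7,8}
New component count: 1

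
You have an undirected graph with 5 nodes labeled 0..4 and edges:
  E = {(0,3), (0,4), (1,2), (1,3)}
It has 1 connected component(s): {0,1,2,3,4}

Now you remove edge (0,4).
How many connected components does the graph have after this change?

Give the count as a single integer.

Answer: 2

Derivation:
Initial component count: 1
Remove (0,4): it was a bridge. Count increases: 1 -> 2.
  After removal, components: {0,1,2,3} {4}
New component count: 2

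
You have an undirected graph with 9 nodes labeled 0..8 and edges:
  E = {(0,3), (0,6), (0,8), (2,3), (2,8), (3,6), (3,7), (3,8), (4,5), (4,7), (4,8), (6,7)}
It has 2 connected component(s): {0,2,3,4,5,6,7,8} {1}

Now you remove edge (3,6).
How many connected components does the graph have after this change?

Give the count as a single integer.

Answer: 2

Derivation:
Initial component count: 2
Remove (3,6): not a bridge. Count unchanged: 2.
  After removal, components: {0,2,3,4,5,6,7,8} {1}
New component count: 2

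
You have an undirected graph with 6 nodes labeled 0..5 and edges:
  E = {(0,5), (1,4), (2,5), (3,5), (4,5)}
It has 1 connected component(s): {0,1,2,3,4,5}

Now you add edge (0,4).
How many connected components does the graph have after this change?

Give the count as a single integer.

Initial component count: 1
Add (0,4): endpoints already in same component. Count unchanged: 1.
New component count: 1

Answer: 1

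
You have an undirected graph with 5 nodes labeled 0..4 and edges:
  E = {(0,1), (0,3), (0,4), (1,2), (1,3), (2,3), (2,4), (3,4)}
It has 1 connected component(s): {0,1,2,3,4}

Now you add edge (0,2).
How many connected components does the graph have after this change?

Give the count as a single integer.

Initial component count: 1
Add (0,2): endpoints already in same component. Count unchanged: 1.
New component count: 1

Answer: 1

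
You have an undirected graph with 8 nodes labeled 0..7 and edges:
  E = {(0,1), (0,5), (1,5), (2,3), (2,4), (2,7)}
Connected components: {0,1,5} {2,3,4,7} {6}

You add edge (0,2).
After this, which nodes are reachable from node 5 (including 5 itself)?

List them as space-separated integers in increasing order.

Answer: 0 1 2 3 4 5 7

Derivation:
Before: nodes reachable from 5: {0,1,5}
Adding (0,2): merges 5's component with another. Reachability grows.
After: nodes reachable from 5: {0,1,2,3,4,5,7}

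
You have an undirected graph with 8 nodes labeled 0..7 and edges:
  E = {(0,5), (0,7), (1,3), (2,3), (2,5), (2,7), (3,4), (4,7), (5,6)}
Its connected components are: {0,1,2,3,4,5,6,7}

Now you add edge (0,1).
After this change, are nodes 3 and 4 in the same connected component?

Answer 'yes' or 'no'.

Answer: yes

Derivation:
Initial components: {0,1,2,3,4,5,6,7}
Adding edge (0,1): both already in same component {0,1,2,3,4,5,6,7}. No change.
New components: {0,1,2,3,4,5,6,7}
Are 3 and 4 in the same component? yes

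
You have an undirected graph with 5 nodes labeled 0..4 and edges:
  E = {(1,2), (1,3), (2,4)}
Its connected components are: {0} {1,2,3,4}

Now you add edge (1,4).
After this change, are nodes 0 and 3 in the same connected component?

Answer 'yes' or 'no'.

Initial components: {0} {1,2,3,4}
Adding edge (1,4): both already in same component {1,2,3,4}. No change.
New components: {0} {1,2,3,4}
Are 0 and 3 in the same component? no

Answer: no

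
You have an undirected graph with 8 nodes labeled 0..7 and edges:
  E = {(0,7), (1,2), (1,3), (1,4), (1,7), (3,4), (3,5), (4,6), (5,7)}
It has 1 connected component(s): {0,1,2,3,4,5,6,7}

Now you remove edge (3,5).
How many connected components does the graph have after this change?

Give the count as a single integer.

Initial component count: 1
Remove (3,5): not a bridge. Count unchanged: 1.
  After removal, components: {0,1,2,3,4,5,6,7}
New component count: 1

Answer: 1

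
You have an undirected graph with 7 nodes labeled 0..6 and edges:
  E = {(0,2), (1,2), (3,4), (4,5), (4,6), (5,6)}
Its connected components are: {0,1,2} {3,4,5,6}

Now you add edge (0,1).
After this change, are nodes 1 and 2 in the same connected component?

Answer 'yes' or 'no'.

Initial components: {0,1,2} {3,4,5,6}
Adding edge (0,1): both already in same component {0,1,2}. No change.
New components: {0,1,2} {3,4,5,6}
Are 1 and 2 in the same component? yes

Answer: yes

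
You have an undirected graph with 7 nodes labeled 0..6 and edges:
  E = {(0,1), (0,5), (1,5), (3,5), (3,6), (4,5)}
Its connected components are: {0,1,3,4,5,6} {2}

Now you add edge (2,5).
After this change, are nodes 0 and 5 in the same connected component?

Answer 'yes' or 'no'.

Initial components: {0,1,3,4,5,6} {2}
Adding edge (2,5): merges {2} and {0,1,3,4,5,6}.
New components: {0,1,2,3,4,5,6}
Are 0 and 5 in the same component? yes

Answer: yes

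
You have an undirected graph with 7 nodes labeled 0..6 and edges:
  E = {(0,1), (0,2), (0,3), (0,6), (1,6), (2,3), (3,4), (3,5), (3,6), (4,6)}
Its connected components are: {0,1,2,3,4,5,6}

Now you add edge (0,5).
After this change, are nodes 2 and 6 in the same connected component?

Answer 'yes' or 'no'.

Initial components: {0,1,2,3,4,5,6}
Adding edge (0,5): both already in same component {0,1,2,3,4,5,6}. No change.
New components: {0,1,2,3,4,5,6}
Are 2 and 6 in the same component? yes

Answer: yes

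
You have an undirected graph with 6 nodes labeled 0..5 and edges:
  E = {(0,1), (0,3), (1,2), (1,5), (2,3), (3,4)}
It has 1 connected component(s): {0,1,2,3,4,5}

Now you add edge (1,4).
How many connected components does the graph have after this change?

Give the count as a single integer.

Initial component count: 1
Add (1,4): endpoints already in same component. Count unchanged: 1.
New component count: 1

Answer: 1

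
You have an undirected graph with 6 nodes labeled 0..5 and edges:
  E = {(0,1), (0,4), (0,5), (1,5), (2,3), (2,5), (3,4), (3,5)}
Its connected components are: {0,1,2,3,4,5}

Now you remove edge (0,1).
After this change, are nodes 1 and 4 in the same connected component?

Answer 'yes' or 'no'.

Initial components: {0,1,2,3,4,5}
Removing edge (0,1): not a bridge — component count unchanged at 1.
New components: {0,1,2,3,4,5}
Are 1 and 4 in the same component? yes

Answer: yes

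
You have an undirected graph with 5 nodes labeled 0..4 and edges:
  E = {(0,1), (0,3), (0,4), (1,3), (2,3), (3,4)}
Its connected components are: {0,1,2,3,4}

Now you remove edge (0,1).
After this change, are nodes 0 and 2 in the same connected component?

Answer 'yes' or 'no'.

Initial components: {0,1,2,3,4}
Removing edge (0,1): not a bridge — component count unchanged at 1.
New components: {0,1,2,3,4}
Are 0 and 2 in the same component? yes

Answer: yes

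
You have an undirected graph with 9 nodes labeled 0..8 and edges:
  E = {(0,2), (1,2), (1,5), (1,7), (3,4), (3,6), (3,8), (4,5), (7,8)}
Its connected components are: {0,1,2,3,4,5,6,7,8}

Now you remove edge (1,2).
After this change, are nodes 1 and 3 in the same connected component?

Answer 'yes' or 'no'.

Initial components: {0,1,2,3,4,5,6,7,8}
Removing edge (1,2): it was a bridge — component count 1 -> 2.
New components: {0,2} {1,3,4,5,6,7,8}
Are 1 and 3 in the same component? yes

Answer: yes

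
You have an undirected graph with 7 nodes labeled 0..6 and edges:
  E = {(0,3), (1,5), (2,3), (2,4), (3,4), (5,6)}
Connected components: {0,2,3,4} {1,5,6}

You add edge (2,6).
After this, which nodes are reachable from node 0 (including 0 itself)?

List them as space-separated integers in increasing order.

Before: nodes reachable from 0: {0,2,3,4}
Adding (2,6): merges 0's component with another. Reachability grows.
After: nodes reachable from 0: {0,1,2,3,4,5,6}

Answer: 0 1 2 3 4 5 6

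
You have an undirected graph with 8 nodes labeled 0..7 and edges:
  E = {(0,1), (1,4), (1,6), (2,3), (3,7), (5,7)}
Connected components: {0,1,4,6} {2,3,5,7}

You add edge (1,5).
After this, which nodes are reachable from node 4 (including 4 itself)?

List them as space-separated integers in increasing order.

Answer: 0 1 2 3 4 5 6 7

Derivation:
Before: nodes reachable from 4: {0,1,4,6}
Adding (1,5): merges 4's component with another. Reachability grows.
After: nodes reachable from 4: {0,1,2,3,4,5,6,7}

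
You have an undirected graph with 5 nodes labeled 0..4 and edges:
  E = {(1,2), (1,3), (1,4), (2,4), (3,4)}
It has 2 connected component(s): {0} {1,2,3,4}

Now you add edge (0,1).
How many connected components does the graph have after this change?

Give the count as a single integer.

Initial component count: 2
Add (0,1): merges two components. Count decreases: 2 -> 1.
New component count: 1

Answer: 1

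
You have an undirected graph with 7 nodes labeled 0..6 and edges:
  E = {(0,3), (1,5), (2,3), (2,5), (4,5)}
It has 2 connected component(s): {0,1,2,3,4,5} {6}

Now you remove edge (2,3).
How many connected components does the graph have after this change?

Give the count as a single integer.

Answer: 3

Derivation:
Initial component count: 2
Remove (2,3): it was a bridge. Count increases: 2 -> 3.
  After removal, components: {0,3} {1,2,4,5} {6}
New component count: 3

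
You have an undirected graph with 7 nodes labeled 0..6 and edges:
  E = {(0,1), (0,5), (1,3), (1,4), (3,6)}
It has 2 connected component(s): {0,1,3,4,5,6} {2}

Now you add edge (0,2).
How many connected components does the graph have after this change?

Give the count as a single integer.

Answer: 1

Derivation:
Initial component count: 2
Add (0,2): merges two components. Count decreases: 2 -> 1.
New component count: 1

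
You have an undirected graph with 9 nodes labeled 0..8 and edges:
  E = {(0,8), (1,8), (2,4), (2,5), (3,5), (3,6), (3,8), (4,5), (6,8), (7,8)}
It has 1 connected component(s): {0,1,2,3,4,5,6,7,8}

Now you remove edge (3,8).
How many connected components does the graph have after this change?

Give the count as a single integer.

Initial component count: 1
Remove (3,8): not a bridge. Count unchanged: 1.
  After removal, components: {0,1,2,3,4,5,6,7,8}
New component count: 1

Answer: 1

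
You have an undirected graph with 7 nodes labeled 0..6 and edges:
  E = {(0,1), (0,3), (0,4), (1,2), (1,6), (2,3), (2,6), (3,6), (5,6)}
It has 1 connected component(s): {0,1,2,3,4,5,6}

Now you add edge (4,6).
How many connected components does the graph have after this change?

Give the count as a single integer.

Initial component count: 1
Add (4,6): endpoints already in same component. Count unchanged: 1.
New component count: 1

Answer: 1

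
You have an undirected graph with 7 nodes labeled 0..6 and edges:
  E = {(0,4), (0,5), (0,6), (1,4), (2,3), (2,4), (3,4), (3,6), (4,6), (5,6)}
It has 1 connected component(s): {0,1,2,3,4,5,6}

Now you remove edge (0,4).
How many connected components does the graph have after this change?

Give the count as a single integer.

Answer: 1

Derivation:
Initial component count: 1
Remove (0,4): not a bridge. Count unchanged: 1.
  After removal, components: {0,1,2,3,4,5,6}
New component count: 1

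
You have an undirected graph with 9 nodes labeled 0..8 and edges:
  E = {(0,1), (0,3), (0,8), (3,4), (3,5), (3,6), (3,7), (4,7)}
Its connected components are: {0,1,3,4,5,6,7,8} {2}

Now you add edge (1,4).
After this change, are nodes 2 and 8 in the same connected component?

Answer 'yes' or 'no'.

Initial components: {0,1,3,4,5,6,7,8} {2}
Adding edge (1,4): both already in same component {0,1,3,4,5,6,7,8}. No change.
New components: {0,1,3,4,5,6,7,8} {2}
Are 2 and 8 in the same component? no

Answer: no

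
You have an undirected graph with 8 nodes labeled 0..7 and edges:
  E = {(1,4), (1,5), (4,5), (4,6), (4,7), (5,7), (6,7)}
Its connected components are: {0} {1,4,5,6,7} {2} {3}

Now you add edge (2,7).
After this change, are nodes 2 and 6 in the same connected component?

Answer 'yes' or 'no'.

Answer: yes

Derivation:
Initial components: {0} {1,4,5,6,7} {2} {3}
Adding edge (2,7): merges {2} and {1,4,5,6,7}.
New components: {0} {1,2,4,5,6,7} {3}
Are 2 and 6 in the same component? yes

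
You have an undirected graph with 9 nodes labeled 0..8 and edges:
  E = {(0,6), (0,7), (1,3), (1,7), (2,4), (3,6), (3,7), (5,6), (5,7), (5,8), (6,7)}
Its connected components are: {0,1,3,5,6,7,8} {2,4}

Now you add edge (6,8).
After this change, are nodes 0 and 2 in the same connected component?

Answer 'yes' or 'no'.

Initial components: {0,1,3,5,6,7,8} {2,4}
Adding edge (6,8): both already in same component {0,1,3,5,6,7,8}. No change.
New components: {0,1,3,5,6,7,8} {2,4}
Are 0 and 2 in the same component? no

Answer: no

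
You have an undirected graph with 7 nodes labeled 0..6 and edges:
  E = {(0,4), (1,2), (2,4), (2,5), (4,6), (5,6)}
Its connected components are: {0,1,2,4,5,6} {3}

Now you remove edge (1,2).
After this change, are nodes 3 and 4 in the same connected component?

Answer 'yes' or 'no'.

Initial components: {0,1,2,4,5,6} {3}
Removing edge (1,2): it was a bridge — component count 2 -> 3.
New components: {0,2,4,5,6} {1} {3}
Are 3 and 4 in the same component? no

Answer: no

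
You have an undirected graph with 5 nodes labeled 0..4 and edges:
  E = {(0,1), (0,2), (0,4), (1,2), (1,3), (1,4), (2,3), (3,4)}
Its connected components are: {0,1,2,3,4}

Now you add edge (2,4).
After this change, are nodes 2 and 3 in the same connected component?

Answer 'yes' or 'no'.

Answer: yes

Derivation:
Initial components: {0,1,2,3,4}
Adding edge (2,4): both already in same component {0,1,2,3,4}. No change.
New components: {0,1,2,3,4}
Are 2 and 3 in the same component? yes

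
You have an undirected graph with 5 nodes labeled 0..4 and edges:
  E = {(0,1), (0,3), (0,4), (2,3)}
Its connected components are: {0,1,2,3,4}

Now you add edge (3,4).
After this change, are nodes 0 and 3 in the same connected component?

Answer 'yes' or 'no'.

Answer: yes

Derivation:
Initial components: {0,1,2,3,4}
Adding edge (3,4): both already in same component {0,1,2,3,4}. No change.
New components: {0,1,2,3,4}
Are 0 and 3 in the same component? yes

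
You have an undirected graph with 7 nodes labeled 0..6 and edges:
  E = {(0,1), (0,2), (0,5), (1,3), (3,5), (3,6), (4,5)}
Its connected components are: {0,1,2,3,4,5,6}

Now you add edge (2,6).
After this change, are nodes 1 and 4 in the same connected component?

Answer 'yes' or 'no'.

Answer: yes

Derivation:
Initial components: {0,1,2,3,4,5,6}
Adding edge (2,6): both already in same component {0,1,2,3,4,5,6}. No change.
New components: {0,1,2,3,4,5,6}
Are 1 and 4 in the same component? yes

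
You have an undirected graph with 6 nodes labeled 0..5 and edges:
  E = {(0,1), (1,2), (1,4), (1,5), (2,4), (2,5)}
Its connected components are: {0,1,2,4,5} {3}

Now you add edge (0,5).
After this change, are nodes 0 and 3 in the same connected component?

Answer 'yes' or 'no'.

Answer: no

Derivation:
Initial components: {0,1,2,4,5} {3}
Adding edge (0,5): both already in same component {0,1,2,4,5}. No change.
New components: {0,1,2,4,5} {3}
Are 0 and 3 in the same component? no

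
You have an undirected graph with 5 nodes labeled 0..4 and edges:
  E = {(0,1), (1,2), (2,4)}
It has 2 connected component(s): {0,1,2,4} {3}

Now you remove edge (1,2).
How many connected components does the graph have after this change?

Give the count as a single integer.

Initial component count: 2
Remove (1,2): it was a bridge. Count increases: 2 -> 3.
  After removal, components: {0,1} {2,4} {3}
New component count: 3

Answer: 3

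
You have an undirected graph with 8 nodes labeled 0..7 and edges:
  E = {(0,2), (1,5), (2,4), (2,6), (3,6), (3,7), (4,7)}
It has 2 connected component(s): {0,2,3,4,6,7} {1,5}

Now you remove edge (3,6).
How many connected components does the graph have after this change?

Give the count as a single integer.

Answer: 2

Derivation:
Initial component count: 2
Remove (3,6): not a bridge. Count unchanged: 2.
  After removal, components: {0,2,3,4,6,7} {1,5}
New component count: 2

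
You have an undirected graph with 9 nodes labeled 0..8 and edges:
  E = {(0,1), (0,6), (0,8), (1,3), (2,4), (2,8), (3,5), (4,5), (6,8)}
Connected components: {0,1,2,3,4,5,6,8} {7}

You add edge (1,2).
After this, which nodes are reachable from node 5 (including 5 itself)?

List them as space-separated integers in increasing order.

Answer: 0 1 2 3 4 5 6 8

Derivation:
Before: nodes reachable from 5: {0,1,2,3,4,5,6,8}
Adding (1,2): both endpoints already in same component. Reachability from 5 unchanged.
After: nodes reachable from 5: {0,1,2,3,4,5,6,8}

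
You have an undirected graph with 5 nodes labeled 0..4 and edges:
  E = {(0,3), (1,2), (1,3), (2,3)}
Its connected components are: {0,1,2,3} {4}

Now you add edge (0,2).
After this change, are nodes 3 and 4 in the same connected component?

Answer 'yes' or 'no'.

Answer: no

Derivation:
Initial components: {0,1,2,3} {4}
Adding edge (0,2): both already in same component {0,1,2,3}. No change.
New components: {0,1,2,3} {4}
Are 3 and 4 in the same component? no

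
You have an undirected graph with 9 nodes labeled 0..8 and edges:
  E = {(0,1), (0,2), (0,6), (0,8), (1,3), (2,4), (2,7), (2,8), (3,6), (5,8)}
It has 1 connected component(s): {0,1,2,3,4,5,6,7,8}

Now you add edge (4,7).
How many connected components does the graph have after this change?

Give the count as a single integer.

Initial component count: 1
Add (4,7): endpoints already in same component. Count unchanged: 1.
New component count: 1

Answer: 1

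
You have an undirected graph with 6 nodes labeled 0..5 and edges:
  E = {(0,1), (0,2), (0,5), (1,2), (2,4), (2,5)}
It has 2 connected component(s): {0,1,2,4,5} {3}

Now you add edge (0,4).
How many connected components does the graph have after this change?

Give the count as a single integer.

Answer: 2

Derivation:
Initial component count: 2
Add (0,4): endpoints already in same component. Count unchanged: 2.
New component count: 2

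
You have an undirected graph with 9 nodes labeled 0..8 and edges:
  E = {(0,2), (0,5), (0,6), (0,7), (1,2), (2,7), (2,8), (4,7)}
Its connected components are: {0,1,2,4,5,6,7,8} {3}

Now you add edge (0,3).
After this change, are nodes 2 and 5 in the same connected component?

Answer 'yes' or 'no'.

Initial components: {0,1,2,4,5,6,7,8} {3}
Adding edge (0,3): merges {0,1,2,4,5,6,7,8} and {3}.
New components: {0,1,2,3,4,5,6,7,8}
Are 2 and 5 in the same component? yes

Answer: yes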